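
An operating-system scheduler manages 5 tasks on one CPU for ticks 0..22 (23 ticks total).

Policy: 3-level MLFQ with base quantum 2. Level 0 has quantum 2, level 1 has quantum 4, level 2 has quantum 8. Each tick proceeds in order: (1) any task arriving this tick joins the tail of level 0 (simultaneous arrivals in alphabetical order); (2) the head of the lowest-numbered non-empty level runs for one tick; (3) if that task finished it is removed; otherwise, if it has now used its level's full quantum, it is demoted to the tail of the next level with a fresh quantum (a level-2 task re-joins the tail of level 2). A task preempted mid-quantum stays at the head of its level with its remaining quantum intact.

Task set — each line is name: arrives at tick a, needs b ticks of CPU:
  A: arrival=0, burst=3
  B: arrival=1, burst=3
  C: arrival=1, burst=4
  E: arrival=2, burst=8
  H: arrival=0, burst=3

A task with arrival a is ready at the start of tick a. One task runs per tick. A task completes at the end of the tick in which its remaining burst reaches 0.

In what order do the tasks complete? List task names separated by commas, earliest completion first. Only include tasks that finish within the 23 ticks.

t=0: L0/L1/L2 = AH/-/- → run A
t=1: L0/L1/L2 = AHBC/-/- → run A
t=2: L0/L1/L2 = HBCE/A/- → run H
t=3: L0/L1/L2 = HBCE/A/- → run H
t=4: L0/L1/L2 = BCE/AH/- → run B
t=5: L0/L1/L2 = BCE/AH/- → run B
t=6: L0/L1/L2 = CE/AHB/- → run C
t=7: L0/L1/L2 = CE/AHB/- → run C
t=8: L0/L1/L2 = E/AHBC/- → run E
t=9: L0/L1/L2 = E/AHBC/- → run E
t=10: L0/L1/L2 = -/AHBCE/- → run A
t=11: L0/L1/L2 = -/HBCE/- → run H
t=12: L0/L1/L2 = -/BCE/- → run B
t=13: L0/L1/L2 = -/CE/- → run C
t=14: L0/L1/L2 = -/CE/- → run C
t=15: L0/L1/L2 = -/E/- → run E
t=16: L0/L1/L2 = -/E/- → run E
t=17: L0/L1/L2 = -/E/- → run E
t=18: L0/L1/L2 = -/E/- → run E
t=19: L0/L1/L2 = -/-/E → run E
t=20: L0/L1/L2 = -/-/E → run E
t=21: (idle)
t=22: (idle)

completion order = A, H, B, C, E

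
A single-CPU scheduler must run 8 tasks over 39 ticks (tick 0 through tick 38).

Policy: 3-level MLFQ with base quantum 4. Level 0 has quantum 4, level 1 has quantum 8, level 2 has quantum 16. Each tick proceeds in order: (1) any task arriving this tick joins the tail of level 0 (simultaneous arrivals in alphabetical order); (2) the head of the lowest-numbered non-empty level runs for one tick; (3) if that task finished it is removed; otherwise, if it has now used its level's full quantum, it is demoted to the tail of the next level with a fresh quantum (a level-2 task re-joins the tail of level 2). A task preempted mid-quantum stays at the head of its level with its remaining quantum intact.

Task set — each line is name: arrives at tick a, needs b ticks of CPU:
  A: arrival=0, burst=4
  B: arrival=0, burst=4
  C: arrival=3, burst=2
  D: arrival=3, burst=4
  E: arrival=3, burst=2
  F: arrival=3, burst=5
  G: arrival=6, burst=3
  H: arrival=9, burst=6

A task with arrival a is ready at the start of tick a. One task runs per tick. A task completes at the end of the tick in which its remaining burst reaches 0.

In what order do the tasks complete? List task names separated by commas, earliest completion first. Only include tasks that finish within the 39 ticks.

completion order = A, B, C, D, E, G, F, H

t=0: L0/L1/L2 = AB/-/- → run A
t=1: L0/L1/L2 = AB/-/- → run A
t=2: L0/L1/L2 = AB/-/- → run A
t=3: L0/L1/L2 = ABCDEF/-/- → run A
t=4: L0/L1/L2 = BCDEF/-/- → run B
t=5: L0/L1/L2 = BCDEF/-/- → run B
t=6: L0/L1/L2 = BCDEFG/-/- → run B
t=7: L0/L1/L2 = BCDEFG/-/- → run B
t=8: L0/L1/L2 = CDEFG/-/- → run C
t=9: L0/L1/L2 = CDEFGH/-/- → run C
t=10: L0/L1/L2 = DEFGH/-/- → run D
t=11: L0/L1/L2 = DEFGH/-/- → run D
t=12: L0/L1/L2 = DEFGH/-/- → run D
t=13: L0/L1/L2 = DEFGH/-/- → run D
t=14: L0/L1/L2 = EFGH/-/- → run E
t=15: L0/L1/L2 = EFGH/-/- → run E
t=16: L0/L1/L2 = FGH/-/- → run F
t=17: L0/L1/L2 = FGH/-/- → run F
t=18: L0/L1/L2 = FGH/-/- → run F
t=19: L0/L1/L2 = FGH/-/- → run F
t=20: L0/L1/L2 = GH/F/- → run G
t=21: L0/L1/L2 = GH/F/- → run G
t=22: L0/L1/L2 = GH/F/- → run G
t=23: L0/L1/L2 = H/F/- → run H
t=24: L0/L1/L2 = H/F/- → run H
t=25: L0/L1/L2 = H/F/- → run H
t=26: L0/L1/L2 = H/F/- → run H
t=27: L0/L1/L2 = -/FH/- → run F
t=28: L0/L1/L2 = -/H/- → run H
t=29: L0/L1/L2 = -/H/- → run H
t=30: (idle)
t=31: (idle)
t=32: (idle)
t=33: (idle)
t=34: (idle)
t=35: (idle)
t=36: (idle)
t=37: (idle)
t=38: (idle)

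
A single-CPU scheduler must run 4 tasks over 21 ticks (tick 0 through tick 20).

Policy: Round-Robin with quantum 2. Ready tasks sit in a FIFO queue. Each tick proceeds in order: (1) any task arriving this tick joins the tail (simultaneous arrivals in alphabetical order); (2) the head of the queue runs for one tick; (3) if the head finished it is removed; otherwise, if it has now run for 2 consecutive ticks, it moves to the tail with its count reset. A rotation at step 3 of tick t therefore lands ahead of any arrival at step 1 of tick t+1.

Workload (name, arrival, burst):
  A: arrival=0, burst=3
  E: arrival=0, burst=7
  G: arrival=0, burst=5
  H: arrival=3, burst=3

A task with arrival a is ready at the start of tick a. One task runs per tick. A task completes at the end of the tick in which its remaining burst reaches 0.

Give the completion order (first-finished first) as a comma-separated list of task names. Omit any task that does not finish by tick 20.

completion order = A, H, G, E

t=0: queue=[A,E,G] q_used=0 → run A
t=1: queue=[A,E,G] q_used=1 → run A
t=2: queue=[E,G,A] q_used=0 → run E
t=3: queue=[E,G,A,H] q_used=1 → run E
t=4: queue=[G,A,H,E] q_used=0 → run G
t=5: queue=[G,A,H,E] q_used=1 → run G
t=6: queue=[A,H,E,G] q_used=0 → run A
t=7: queue=[H,E,G] q_used=0 → run H
t=8: queue=[H,E,G] q_used=1 → run H
t=9: queue=[E,G,H] q_used=0 → run E
t=10: queue=[E,G,H] q_used=1 → run E
t=11: queue=[G,H,E] q_used=0 → run G
t=12: queue=[G,H,E] q_used=1 → run G
t=13: queue=[H,E,G] q_used=0 → run H
t=14: queue=[E,G] q_used=0 → run E
t=15: queue=[E,G] q_used=1 → run E
t=16: queue=[G,E] q_used=0 → run G
t=17: queue=[E] q_used=0 → run E
t=18: (idle)
t=19: (idle)
t=20: (idle)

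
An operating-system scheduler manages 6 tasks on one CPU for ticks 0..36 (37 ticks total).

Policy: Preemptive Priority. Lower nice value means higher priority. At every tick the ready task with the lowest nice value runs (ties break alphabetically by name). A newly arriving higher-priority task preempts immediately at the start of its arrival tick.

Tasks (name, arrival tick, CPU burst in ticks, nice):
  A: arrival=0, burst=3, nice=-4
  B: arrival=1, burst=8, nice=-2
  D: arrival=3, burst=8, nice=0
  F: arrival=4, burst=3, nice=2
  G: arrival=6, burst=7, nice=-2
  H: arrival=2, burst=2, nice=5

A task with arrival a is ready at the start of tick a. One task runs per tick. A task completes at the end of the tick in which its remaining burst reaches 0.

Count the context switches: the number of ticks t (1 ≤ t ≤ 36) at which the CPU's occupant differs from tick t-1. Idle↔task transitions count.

t=0: ready={A} → run A
t=1: ready={A,B} → run A
t=2: ready={A,B,H} → run A
t=3: ready={B,D,H} → run B
t=4: ready={B,D,F,H} → run B
t=5: ready={B,D,F,H} → run B
t=6: ready={B,D,F,G,H} → run B
t=7: ready={B,D,F,G,H} → run B
t=8: ready={B,D,F,G,H} → run B
t=9: ready={B,D,F,G,H} → run B
t=10: ready={B,D,F,G,H} → run B
t=11: ready={D,F,G,H} → run G
t=12: ready={D,F,G,H} → run G
t=13: ready={D,F,G,H} → run G
t=14: ready={D,F,G,H} → run G
t=15: ready={D,F,G,H} → run G
t=16: ready={D,F,G,H} → run G
t=17: ready={D,F,G,H} → run G
t=18: ready={D,F,H} → run D
t=19: ready={D,F,H} → run D
t=20: ready={D,F,H} → run D
t=21: ready={D,F,H} → run D
t=22: ready={D,F,H} → run D
t=23: ready={D,F,H} → run D
t=24: ready={D,F,H} → run D
t=25: ready={D,F,H} → run D
t=26: ready={F,H} → run F
t=27: ready={F,H} → run F
t=28: ready={F,H} → run F
t=29: ready={H} → run H
t=30: ready={H} → run H
t=31: (idle)
t=32: (idle)
t=33: (idle)
t=34: (idle)
t=35: (idle)
t=36: (idle)

context switches = 6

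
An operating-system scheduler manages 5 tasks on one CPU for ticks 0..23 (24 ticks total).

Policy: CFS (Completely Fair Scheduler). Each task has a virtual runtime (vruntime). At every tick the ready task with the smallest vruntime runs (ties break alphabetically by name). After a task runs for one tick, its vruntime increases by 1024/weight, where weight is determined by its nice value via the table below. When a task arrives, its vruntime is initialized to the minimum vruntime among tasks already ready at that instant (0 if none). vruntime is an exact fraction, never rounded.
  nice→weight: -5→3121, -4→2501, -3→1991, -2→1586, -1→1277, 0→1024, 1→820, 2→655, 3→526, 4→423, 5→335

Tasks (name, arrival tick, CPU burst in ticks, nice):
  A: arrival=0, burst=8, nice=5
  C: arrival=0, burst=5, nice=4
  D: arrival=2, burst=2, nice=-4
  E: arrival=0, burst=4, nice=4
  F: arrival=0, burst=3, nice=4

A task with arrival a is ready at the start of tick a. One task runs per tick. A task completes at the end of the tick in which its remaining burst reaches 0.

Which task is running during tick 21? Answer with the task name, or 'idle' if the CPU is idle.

t=0: vr[A=0 C=0 E=0 F=0] → run A
t=1: vr[A=1024/335 C=0 E=0 F=0] → run C
t=2: vr[A=1024/335 C=1024/423 D=0 E=0 F=0] → run D
t=3: vr[A=1024/335 C=1024/423 D=1024/2501 E=0 F=0] → run E
t=4: vr[A=1024/335 C=1024/423 D=1024/2501 E=1024/423 F=0] → run F
t=5: vr[A=1024/335 C=1024/423 D=1024/2501 E=1024/423 F=1024/423] → run D
t=6: vr[A=1024/335 C=1024/423 E=1024/423 F=1024/423] → run C
t=7: vr[A=1024/335 C=2048/423 E=1024/423 F=1024/423] → run E
t=8: vr[A=1024/335 C=2048/423 E=2048/423 F=1024/423] → run F
t=9: vr[A=1024/335 C=2048/423 E=2048/423 F=2048/423] → run A
t=10: vr[A=2048/335 C=2048/423 E=2048/423 F=2048/423] → run C
t=11: vr[A=2048/335 C=1024/141 E=2048/423 F=2048/423] → run E
t=12: vr[A=2048/335 C=1024/141 E=1024/141 F=2048/423] → run F
t=13: vr[A=2048/335 C=1024/141 E=1024/141] → run A
t=14: vr[A=3072/335 C=1024/141 E=1024/141] → run C
t=15: vr[A=3072/335 C=4096/423 E=1024/141] → run E
t=16: vr[A=3072/335 C=4096/423] → run A
t=17: vr[A=4096/335 C=4096/423] → run C
t=18: vr[A=4096/335] → run A
t=19: vr[A=1024/67] → run A
t=20: vr[A=6144/335] → run A
t=21: vr[A=7168/335] → run A
t=22: (idle)
t=23: (idle)

running at tick 21 = A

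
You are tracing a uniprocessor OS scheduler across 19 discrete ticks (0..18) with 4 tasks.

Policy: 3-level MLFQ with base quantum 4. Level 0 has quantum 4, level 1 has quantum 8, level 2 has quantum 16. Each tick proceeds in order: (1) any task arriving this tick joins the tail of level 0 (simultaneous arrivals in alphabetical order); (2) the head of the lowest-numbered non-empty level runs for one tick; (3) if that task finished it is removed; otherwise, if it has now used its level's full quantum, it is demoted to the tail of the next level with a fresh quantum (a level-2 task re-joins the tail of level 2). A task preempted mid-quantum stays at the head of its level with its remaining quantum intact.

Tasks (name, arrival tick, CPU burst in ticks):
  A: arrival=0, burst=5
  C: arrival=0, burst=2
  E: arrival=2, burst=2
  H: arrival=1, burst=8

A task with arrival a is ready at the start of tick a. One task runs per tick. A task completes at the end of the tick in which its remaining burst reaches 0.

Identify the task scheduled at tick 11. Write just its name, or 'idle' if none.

t=0: L0/L1/L2 = AC/-/- → run A
t=1: L0/L1/L2 = ACH/-/- → run A
t=2: L0/L1/L2 = ACHE/-/- → run A
t=3: L0/L1/L2 = ACHE/-/- → run A
t=4: L0/L1/L2 = CHE/A/- → run C
t=5: L0/L1/L2 = CHE/A/- → run C
t=6: L0/L1/L2 = HE/A/- → run H
t=7: L0/L1/L2 = HE/A/- → run H
t=8: L0/L1/L2 = HE/A/- → run H
t=9: L0/L1/L2 = HE/A/- → run H
t=10: L0/L1/L2 = E/AH/- → run E
t=11: L0/L1/L2 = E/AH/- → run E
t=12: L0/L1/L2 = -/AH/- → run A
t=13: L0/L1/L2 = -/H/- → run H
t=14: L0/L1/L2 = -/H/- → run H
t=15: L0/L1/L2 = -/H/- → run H
t=16: L0/L1/L2 = -/H/- → run H
t=17: (idle)
t=18: (idle)

running at tick 11 = E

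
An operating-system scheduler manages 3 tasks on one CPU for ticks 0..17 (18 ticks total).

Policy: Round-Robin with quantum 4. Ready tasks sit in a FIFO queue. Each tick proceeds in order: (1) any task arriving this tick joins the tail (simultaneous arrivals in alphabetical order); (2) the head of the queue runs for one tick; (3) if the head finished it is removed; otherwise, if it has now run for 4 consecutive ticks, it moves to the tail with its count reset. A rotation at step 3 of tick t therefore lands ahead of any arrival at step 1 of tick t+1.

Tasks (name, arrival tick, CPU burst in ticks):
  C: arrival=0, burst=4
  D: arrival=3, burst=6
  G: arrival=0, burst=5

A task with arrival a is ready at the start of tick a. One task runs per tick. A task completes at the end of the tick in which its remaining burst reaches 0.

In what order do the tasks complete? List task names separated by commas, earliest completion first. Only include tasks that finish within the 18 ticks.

t=0: queue=[C,G] q_used=0 → run C
t=1: queue=[C,G] q_used=1 → run C
t=2: queue=[C,G] q_used=2 → run C
t=3: queue=[C,G,D] q_used=3 → run C
t=4: queue=[G,D] q_used=0 → run G
t=5: queue=[G,D] q_used=1 → run G
t=6: queue=[G,D] q_used=2 → run G
t=7: queue=[G,D] q_used=3 → run G
t=8: queue=[D,G] q_used=0 → run D
t=9: queue=[D,G] q_used=1 → run D
t=10: queue=[D,G] q_used=2 → run D
t=11: queue=[D,G] q_used=3 → run D
t=12: queue=[G,D] q_used=0 → run G
t=13: queue=[D] q_used=0 → run D
t=14: queue=[D] q_used=1 → run D
t=15: (idle)
t=16: (idle)
t=17: (idle)

completion order = C, G, D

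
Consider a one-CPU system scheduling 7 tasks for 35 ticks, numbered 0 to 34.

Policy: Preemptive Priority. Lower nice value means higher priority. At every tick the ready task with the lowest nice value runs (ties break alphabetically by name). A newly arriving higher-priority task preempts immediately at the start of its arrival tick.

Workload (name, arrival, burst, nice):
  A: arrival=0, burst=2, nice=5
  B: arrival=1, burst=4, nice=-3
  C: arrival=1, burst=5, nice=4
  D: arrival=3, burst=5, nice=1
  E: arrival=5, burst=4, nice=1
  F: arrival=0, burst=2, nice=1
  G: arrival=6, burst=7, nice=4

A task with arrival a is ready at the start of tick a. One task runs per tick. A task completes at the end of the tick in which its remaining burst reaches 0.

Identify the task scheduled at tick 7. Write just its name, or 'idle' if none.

running at tick 7 = D

t=0: ready={A,F} → run F
t=1: ready={A,B,C,F} → run B
t=2: ready={A,B,C,F} → run B
t=3: ready={A,B,C,D,F} → run B
t=4: ready={A,B,C,D,F} → run B
t=5: ready={A,C,D,E,F} → run D
t=6: ready={A,C,D,E,F,G} → run D
t=7: ready={A,C,D,E,F,G} → run D
t=8: ready={A,C,D,E,F,G} → run D
t=9: ready={A,C,D,E,F,G} → run D
t=10: ready={A,C,E,F,G} → run E
t=11: ready={A,C,E,F,G} → run E
t=12: ready={A,C,E,F,G} → run E
t=13: ready={A,C,E,F,G} → run E
t=14: ready={A,C,F,G} → run F
t=15: ready={A,C,G} → run C
t=16: ready={A,C,G} → run C
t=17: ready={A,C,G} → run C
t=18: ready={A,C,G} → run C
t=19: ready={A,C,G} → run C
t=20: ready={A,G} → run G
t=21: ready={A,G} → run G
t=22: ready={A,G} → run G
t=23: ready={A,G} → run G
t=24: ready={A,G} → run G
t=25: ready={A,G} → run G
t=26: ready={A,G} → run G
t=27: ready={A} → run A
t=28: ready={A} → run A
t=29: (idle)
t=30: (idle)
t=31: (idle)
t=32: (idle)
t=33: (idle)
t=34: (idle)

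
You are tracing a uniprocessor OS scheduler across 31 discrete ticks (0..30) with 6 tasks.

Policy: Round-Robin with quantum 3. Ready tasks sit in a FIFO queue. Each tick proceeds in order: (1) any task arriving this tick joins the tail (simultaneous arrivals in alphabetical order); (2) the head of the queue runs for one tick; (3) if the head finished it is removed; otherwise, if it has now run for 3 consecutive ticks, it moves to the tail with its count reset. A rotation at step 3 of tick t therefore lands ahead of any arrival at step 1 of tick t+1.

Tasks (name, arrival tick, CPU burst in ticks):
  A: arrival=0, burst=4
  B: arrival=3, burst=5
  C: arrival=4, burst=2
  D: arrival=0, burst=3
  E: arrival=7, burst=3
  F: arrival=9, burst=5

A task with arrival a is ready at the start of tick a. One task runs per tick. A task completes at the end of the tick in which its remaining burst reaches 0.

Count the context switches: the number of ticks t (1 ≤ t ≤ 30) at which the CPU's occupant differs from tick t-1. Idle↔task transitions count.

t=0: queue=[A,D] q_used=0 → run A
t=1: queue=[A,D] q_used=1 → run A
t=2: queue=[A,D] q_used=2 → run A
t=3: queue=[D,A,B] q_used=0 → run D
t=4: queue=[D,A,B,C] q_used=1 → run D
t=5: queue=[D,A,B,C] q_used=2 → run D
t=6: queue=[A,B,C] q_used=0 → run A
t=7: queue=[B,C,E] q_used=0 → run B
t=8: queue=[B,C,E] q_used=1 → run B
t=9: queue=[B,C,E,F] q_used=2 → run B
t=10: queue=[C,E,F,B] q_used=0 → run C
t=11: queue=[C,E,F,B] q_used=1 → run C
t=12: queue=[E,F,B] q_used=0 → run E
t=13: queue=[E,F,B] q_used=1 → run E
t=14: queue=[E,F,B] q_used=2 → run E
t=15: queue=[F,B] q_used=0 → run F
t=16: queue=[F,B] q_used=1 → run F
t=17: queue=[F,B] q_used=2 → run F
t=18: queue=[B,F] q_used=0 → run B
t=19: queue=[B,F] q_used=1 → run B
t=20: queue=[F] q_used=0 → run F
t=21: queue=[F] q_used=1 → run F
t=22: (idle)
t=23: (idle)
t=24: (idle)
t=25: (idle)
t=26: (idle)
t=27: (idle)
t=28: (idle)
t=29: (idle)
t=30: (idle)

context switches = 9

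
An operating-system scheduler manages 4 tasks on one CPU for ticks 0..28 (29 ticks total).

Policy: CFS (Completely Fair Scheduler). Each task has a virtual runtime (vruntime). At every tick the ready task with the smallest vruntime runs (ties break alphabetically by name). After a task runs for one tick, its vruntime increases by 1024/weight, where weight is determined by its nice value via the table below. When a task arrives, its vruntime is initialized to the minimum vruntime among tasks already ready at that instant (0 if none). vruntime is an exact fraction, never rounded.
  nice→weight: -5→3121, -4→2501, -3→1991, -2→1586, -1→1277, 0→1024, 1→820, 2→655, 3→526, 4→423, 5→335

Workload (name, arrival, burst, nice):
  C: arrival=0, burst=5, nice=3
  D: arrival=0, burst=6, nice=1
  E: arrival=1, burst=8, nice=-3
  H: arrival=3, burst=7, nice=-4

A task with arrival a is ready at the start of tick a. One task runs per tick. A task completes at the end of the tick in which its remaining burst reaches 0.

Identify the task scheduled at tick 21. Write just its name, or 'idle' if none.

running at tick 21 = C

t=0: vr[C=0 D=0] → run C
t=1: vr[C=512/263 D=0 E=0] → run D
t=2: vr[C=512/263 D=256/205 E=0] → run E
t=3: vr[C=512/263 D=256/205 E=1024/1991 H=1024/1991] → run E
t=4: vr[C=512/263 D=256/205 E=2048/1991 H=1024/1991] → run H
t=5: vr[C=512/263 D=256/205 E=2048/1991 H=4599808/4979491] → run H
t=6: vr[C=512/263 D=256/205 E=2048/1991 H=6638592/4979491] → run E
t=7: vr[C=512/263 D=256/205 E=3072/1991 H=6638592/4979491] → run D
t=8: vr[C=512/263 D=512/205 E=3072/1991 H=6638592/4979491] → run H
t=9: vr[C=512/263 D=512/205 E=3072/1991 H=8677376/4979491] → run E
t=10: vr[C=512/263 D=512/205 E=4096/1991 H=8677376/4979491] → run H
t=11: vr[C=512/263 D=512/205 E=4096/1991 H=10716160/4979491] → run C
t=12: vr[C=1024/263 D=512/205 E=4096/1991 H=10716160/4979491] → run E
t=13: vr[C=1024/263 D=512/205 E=5120/1991 H=10716160/4979491] → run H
t=14: vr[C=1024/263 D=512/205 E=5120/1991 H=12754944/4979491] → run D
t=15: vr[C=1024/263 D=768/205 E=5120/1991 H=12754944/4979491] → run H
t=16: vr[C=1024/263 D=768/205 E=5120/1991 H=14793728/4979491] → run E
t=17: vr[C=1024/263 D=768/205 E=6144/1991 H=14793728/4979491] → run H
t=18: vr[C=1024/263 D=768/205 E=6144/1991] → run E
t=19: vr[C=1024/263 D=768/205 E=7168/1991] → run E
t=20: vr[C=1024/263 D=768/205] → run D
t=21: vr[C=1024/263 D=1024/205] → run C
t=22: vr[C=1536/263 D=1024/205] → run D
t=23: vr[C=1536/263 D=256/41] → run C
t=24: vr[C=2048/263 D=256/41] → run D
t=25: vr[C=2048/263] → run C
t=26: (idle)
t=27: (idle)
t=28: (idle)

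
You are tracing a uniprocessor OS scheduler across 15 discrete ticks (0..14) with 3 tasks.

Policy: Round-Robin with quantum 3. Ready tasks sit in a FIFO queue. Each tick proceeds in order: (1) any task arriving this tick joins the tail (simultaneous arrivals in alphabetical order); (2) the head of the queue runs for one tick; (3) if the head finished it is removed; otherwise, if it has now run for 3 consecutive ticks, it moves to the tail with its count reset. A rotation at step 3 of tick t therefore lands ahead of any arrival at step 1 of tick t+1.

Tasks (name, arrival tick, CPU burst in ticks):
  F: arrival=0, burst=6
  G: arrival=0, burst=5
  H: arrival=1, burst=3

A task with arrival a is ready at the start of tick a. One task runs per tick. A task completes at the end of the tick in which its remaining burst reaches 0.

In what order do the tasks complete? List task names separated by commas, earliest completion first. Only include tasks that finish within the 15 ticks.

completion order = H, F, G

t=0: queue=[F,G] q_used=0 → run F
t=1: queue=[F,G,H] q_used=1 → run F
t=2: queue=[F,G,H] q_used=2 → run F
t=3: queue=[G,H,F] q_used=0 → run G
t=4: queue=[G,H,F] q_used=1 → run G
t=5: queue=[G,H,F] q_used=2 → run G
t=6: queue=[H,F,G] q_used=0 → run H
t=7: queue=[H,F,G] q_used=1 → run H
t=8: queue=[H,F,G] q_used=2 → run H
t=9: queue=[F,G] q_used=0 → run F
t=10: queue=[F,G] q_used=1 → run F
t=11: queue=[F,G] q_used=2 → run F
t=12: queue=[G] q_used=0 → run G
t=13: queue=[G] q_used=1 → run G
t=14: (idle)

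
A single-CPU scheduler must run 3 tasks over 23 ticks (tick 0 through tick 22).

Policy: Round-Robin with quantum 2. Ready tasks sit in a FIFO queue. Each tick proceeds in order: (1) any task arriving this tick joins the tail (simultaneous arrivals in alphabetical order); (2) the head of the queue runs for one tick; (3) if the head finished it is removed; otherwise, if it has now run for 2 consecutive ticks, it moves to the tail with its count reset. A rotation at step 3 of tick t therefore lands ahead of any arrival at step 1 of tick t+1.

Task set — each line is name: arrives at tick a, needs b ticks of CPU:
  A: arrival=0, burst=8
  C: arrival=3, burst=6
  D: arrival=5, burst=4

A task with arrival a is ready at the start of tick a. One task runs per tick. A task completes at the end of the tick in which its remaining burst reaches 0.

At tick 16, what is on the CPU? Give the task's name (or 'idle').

t=0: queue=[A] q_used=0 → run A
t=1: queue=[A] q_used=1 → run A
t=2: queue=[A] q_used=0 → run A
t=3: queue=[A,C] q_used=1 → run A
t=4: queue=[C,A] q_used=0 → run C
t=5: queue=[C,A,D] q_used=1 → run C
t=6: queue=[A,D,C] q_used=0 → run A
t=7: queue=[A,D,C] q_used=1 → run A
t=8: queue=[D,C,A] q_used=0 → run D
t=9: queue=[D,C,A] q_used=1 → run D
t=10: queue=[C,A,D] q_used=0 → run C
t=11: queue=[C,A,D] q_used=1 → run C
t=12: queue=[A,D,C] q_used=0 → run A
t=13: queue=[A,D,C] q_used=1 → run A
t=14: queue=[D,C] q_used=0 → run D
t=15: queue=[D,C] q_used=1 → run D
t=16: queue=[C] q_used=0 → run C
t=17: queue=[C] q_used=1 → run C
t=18: (idle)
t=19: (idle)
t=20: (idle)
t=21: (idle)
t=22: (idle)

running at tick 16 = C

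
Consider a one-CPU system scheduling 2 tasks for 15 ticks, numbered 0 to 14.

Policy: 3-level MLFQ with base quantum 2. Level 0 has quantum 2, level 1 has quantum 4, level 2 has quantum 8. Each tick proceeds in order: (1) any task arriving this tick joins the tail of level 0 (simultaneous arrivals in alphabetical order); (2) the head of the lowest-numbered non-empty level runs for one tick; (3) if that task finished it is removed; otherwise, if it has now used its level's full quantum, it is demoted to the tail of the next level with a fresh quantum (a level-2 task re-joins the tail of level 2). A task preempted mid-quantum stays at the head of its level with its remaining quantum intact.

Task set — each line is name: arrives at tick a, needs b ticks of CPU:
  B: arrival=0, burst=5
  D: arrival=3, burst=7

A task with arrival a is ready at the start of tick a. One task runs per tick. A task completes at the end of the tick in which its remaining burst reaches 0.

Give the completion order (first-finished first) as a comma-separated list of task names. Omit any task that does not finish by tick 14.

t=0: L0/L1/L2 = B/-/- → run B
t=1: L0/L1/L2 = B/-/- → run B
t=2: L0/L1/L2 = -/B/- → run B
t=3: L0/L1/L2 = D/B/- → run D
t=4: L0/L1/L2 = D/B/- → run D
t=5: L0/L1/L2 = -/BD/- → run B
t=6: L0/L1/L2 = -/BD/- → run B
t=7: L0/L1/L2 = -/D/- → run D
t=8: L0/L1/L2 = -/D/- → run D
t=9: L0/L1/L2 = -/D/- → run D
t=10: L0/L1/L2 = -/D/- → run D
t=11: L0/L1/L2 = -/-/D → run D
t=12: (idle)
t=13: (idle)
t=14: (idle)

completion order = B, D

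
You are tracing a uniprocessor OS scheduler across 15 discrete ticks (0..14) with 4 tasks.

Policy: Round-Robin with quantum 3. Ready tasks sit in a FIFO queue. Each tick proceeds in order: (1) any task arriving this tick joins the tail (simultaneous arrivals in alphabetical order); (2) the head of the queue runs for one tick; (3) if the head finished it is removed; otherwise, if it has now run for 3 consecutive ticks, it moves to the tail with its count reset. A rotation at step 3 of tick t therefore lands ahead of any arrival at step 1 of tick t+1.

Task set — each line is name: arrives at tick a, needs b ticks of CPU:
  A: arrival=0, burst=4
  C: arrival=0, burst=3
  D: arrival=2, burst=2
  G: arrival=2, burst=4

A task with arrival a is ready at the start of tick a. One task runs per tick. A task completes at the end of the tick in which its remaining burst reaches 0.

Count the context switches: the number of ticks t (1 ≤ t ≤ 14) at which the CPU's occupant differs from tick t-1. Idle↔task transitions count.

context switches = 6

t=0: queue=[A,C] q_used=0 → run A
t=1: queue=[A,C] q_used=1 → run A
t=2: queue=[A,C,D,G] q_used=2 → run A
t=3: queue=[C,D,G,A] q_used=0 → run C
t=4: queue=[C,D,G,A] q_used=1 → run C
t=5: queue=[C,D,G,A] q_used=2 → run C
t=6: queue=[D,G,A] q_used=0 → run D
t=7: queue=[D,G,A] q_used=1 → run D
t=8: queue=[G,A] q_used=0 → run G
t=9: queue=[G,A] q_used=1 → run G
t=10: queue=[G,A] q_used=2 → run G
t=11: queue=[A,G] q_used=0 → run A
t=12: queue=[G] q_used=0 → run G
t=13: (idle)
t=14: (idle)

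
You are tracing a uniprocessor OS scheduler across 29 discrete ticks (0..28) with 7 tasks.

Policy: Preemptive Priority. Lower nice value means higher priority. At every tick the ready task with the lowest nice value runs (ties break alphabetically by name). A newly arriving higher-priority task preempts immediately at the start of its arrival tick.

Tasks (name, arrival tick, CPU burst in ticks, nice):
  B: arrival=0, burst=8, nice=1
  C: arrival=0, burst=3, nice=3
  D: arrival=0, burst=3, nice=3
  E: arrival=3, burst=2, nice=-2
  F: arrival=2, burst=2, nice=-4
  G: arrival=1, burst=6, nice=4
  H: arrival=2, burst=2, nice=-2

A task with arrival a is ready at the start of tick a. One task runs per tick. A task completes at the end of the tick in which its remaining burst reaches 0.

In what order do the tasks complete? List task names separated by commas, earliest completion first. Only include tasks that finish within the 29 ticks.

t=0: ready={B,C,D} → run B
t=1: ready={B,C,D,G} → run B
t=2: ready={B,C,D,F,G,H} → run F
t=3: ready={B,C,D,E,F,G,H} → run F
t=4: ready={B,C,D,E,G,H} → run E
t=5: ready={B,C,D,E,G,H} → run E
t=6: ready={B,C,D,G,H} → run H
t=7: ready={B,C,D,G,H} → run H
t=8: ready={B,C,D,G} → run B
t=9: ready={B,C,D,G} → run B
t=10: ready={B,C,D,G} → run B
t=11: ready={B,C,D,G} → run B
t=12: ready={B,C,D,G} → run B
t=13: ready={B,C,D,G} → run B
t=14: ready={C,D,G} → run C
t=15: ready={C,D,G} → run C
t=16: ready={C,D,G} → run C
t=17: ready={D,G} → run D
t=18: ready={D,G} → run D
t=19: ready={D,G} → run D
t=20: ready={G} → run G
t=21: ready={G} → run G
t=22: ready={G} → run G
t=23: ready={G} → run G
t=24: ready={G} → run G
t=25: ready={G} → run G
t=26: (idle)
t=27: (idle)
t=28: (idle)

completion order = F, E, H, B, C, D, G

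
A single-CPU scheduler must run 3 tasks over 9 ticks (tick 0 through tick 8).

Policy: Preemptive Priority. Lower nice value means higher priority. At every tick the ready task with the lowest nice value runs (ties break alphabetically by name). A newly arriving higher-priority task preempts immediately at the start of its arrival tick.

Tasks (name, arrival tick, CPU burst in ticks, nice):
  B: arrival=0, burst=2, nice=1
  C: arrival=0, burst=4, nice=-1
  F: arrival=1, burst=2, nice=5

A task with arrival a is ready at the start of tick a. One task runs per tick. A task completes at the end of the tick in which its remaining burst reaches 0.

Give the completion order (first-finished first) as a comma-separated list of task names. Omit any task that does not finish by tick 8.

completion order = C, B, F

t=0: ready={B,C} → run C
t=1: ready={B,C,F} → run C
t=2: ready={B,C,F} → run C
t=3: ready={B,C,F} → run C
t=4: ready={B,F} → run B
t=5: ready={B,F} → run B
t=6: ready={F} → run F
t=7: ready={F} → run F
t=8: (idle)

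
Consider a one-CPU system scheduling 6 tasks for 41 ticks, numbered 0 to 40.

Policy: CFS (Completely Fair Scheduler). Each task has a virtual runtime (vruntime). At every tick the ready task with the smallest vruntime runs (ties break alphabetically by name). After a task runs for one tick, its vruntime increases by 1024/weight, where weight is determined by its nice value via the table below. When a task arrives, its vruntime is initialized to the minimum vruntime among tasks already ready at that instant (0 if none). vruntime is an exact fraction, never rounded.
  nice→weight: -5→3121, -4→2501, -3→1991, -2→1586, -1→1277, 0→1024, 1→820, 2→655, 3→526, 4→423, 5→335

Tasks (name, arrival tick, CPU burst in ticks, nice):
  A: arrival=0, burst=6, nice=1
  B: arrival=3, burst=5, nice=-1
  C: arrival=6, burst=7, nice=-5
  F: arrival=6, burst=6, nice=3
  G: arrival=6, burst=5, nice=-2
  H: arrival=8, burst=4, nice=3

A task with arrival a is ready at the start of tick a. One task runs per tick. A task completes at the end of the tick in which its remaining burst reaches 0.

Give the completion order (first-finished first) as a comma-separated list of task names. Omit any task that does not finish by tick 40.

t=0: vr[A=0] → run A
t=1: vr[A=256/205] → run A
t=2: vr[A=512/205] → run A
t=3: vr[A=768/205 B=768/205] → run A
t=4: vr[A=1024/205 B=768/205] → run B
t=5: vr[A=1024/205 B=1190656/261785] → run B
t=6: vr[A=1024/205 B=1400576/261785 C=1024/205 F=1024/205 G=1024/205] → run A
t=7: vr[A=256/41 B=1400576/261785 C=1024/205 F=1024/205 G=1024/205] → run C
t=8: vr[A=256/41 B=1400576/261785 C=3405824/639805 F=1024/205 G=1024/205 H=1024/205] → run F
t=9: vr[A=256/41 B=1400576/261785 C=3405824/639805 F=374272/53915 G=1024/205 H=1024/205] → run G
t=10: vr[A=256/41 B=1400576/261785 C=3405824/639805 F=374272/53915 G=916992/162565 H=1024/205] → run H
t=11: vr[A=256/41 B=1400576/261785 C=3405824/639805 F=374272/53915 G=916992/162565 H=374272/53915] → run C
t=12: vr[A=256/41 B=1400576/261785 C=3615744/639805 F=374272/53915 G=916992/162565 H=374272/53915] → run B
t=13: vr[A=256/41 B=1610496/261785 C=3615744/639805 F=374272/53915 G=916992/162565 H=374272/53915] → run G
t=14: vr[A=256/41 B=1610496/261785 C=3615744/639805 F=374272/53915 G=1021952/162565 H=374272/53915] → run C
t=15: vr[A=256/41 B=1610496/261785 C=3825664/639805 F=374272/53915 G=1021952/162565 H=374272/53915] → run C
t=16: vr[A=256/41 B=1610496/261785 C=4035584/639805 F=374272/53915 G=1021952/162565 H=374272/53915] → run B
t=17: vr[A=256/41 B=1820416/261785 C=4035584/639805 F=374272/53915 G=1021952/162565 H=374272/53915] → run A
t=18: vr[B=1820416/261785 C=4035584/639805 F=374272/53915 G=1021952/162565 H=374272/53915] → run G
t=19: vr[B=1820416/261785 C=4035584/639805 F=374272/53915 G=1126912/162565 H=374272/53915] → run C
t=20: vr[B=1820416/261785 C=4245504/639805 F=374272/53915 G=1126912/162565 H=374272/53915] → run C
t=21: vr[B=1820416/261785 C=4455424/639805 F=374272/53915 G=1126912/162565 H=374272/53915] → run G
t=22: vr[B=1820416/261785 C=4455424/639805 F=374272/53915 G=1231872/162565 H=374272/53915] → run F
t=23: vr[B=1820416/261785 C=4455424/639805 F=479232/53915 G=1231872/162565 H=374272/53915] → run H
t=24: vr[B=1820416/261785 C=4455424/639805 F=479232/53915 G=1231872/162565 H=479232/53915] → run B
t=25: vr[C=4455424/639805 F=479232/53915 G=1231872/162565 H=479232/53915] → run C
t=26: vr[F=479232/53915 G=1231872/162565 H=479232/53915] → run G
t=27: vr[F=479232/53915 H=479232/53915] → run F
t=28: vr[F=584192/53915 H=479232/53915] → run H
t=29: vr[F=584192/53915 H=584192/53915] → run F
t=30: vr[F=689152/53915 H=584192/53915] → run H
t=31: vr[F=689152/53915] → run F
t=32: vr[F=794112/53915] → run F
t=33: (idle)
t=34: (idle)
t=35: (idle)
t=36: (idle)
t=37: (idle)
t=38: (idle)
t=39: (idle)
t=40: (idle)

completion order = A, B, C, G, H, F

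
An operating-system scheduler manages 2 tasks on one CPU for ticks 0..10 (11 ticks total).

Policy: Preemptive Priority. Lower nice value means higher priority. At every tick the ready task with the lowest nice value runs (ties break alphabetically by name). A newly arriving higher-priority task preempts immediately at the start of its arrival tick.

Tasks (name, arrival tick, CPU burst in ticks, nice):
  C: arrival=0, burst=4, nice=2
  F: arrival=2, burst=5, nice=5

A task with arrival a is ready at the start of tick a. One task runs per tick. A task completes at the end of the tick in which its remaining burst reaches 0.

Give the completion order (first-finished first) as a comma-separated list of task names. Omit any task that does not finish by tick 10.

completion order = C, F

t=0: ready={C} → run C
t=1: ready={C} → run C
t=2: ready={C,F} → run C
t=3: ready={C,F} → run C
t=4: ready={F} → run F
t=5: ready={F} → run F
t=6: ready={F} → run F
t=7: ready={F} → run F
t=8: ready={F} → run F
t=9: (idle)
t=10: (idle)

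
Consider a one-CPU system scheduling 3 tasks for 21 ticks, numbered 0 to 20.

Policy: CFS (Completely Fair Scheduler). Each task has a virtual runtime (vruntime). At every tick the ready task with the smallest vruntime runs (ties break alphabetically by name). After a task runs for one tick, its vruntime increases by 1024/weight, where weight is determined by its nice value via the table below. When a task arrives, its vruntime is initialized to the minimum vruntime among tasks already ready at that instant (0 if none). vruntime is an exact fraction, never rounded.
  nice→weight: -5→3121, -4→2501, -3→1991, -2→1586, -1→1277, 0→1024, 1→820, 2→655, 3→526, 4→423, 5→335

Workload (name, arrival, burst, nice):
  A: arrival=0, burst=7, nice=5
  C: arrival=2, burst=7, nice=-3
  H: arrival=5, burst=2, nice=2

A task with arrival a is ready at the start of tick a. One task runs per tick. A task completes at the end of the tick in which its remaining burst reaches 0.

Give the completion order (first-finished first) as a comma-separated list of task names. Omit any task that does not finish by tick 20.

completion order = H, C, A

t=0: vr[A=0] → run A
t=1: vr[A=1024/335] → run A
t=2: vr[A=2048/335 C=2048/335] → run A
t=3: vr[A=3072/335 C=2048/335] → run C
t=4: vr[A=3072/335 C=4420608/666985] → run C
t=5: vr[A=3072/335 C=4763648/666985 H=4763648/666985] → run C
t=6: vr[A=3072/335 C=5106688/666985 H=4763648/666985] → run H
t=7: vr[A=3072/335 C=5106688/666985 H=760636416/87375035] → run C
t=8: vr[A=3072/335 C=5449728/666985 H=760636416/87375035] → run C
t=9: vr[A=3072/335 C=5792768/666985 H=760636416/87375035] → run C
t=10: vr[A=3072/335 C=6135808/666985 H=760636416/87375035] → run H
t=11: vr[A=3072/335 C=6135808/666985] → run A
t=12: vr[A=4096/335 C=6135808/666985] → run C
t=13: vr[A=4096/335] → run A
t=14: vr[A=1024/67] → run A
t=15: vr[A=6144/335] → run A
t=16: (idle)
t=17: (idle)
t=18: (idle)
t=19: (idle)
t=20: (idle)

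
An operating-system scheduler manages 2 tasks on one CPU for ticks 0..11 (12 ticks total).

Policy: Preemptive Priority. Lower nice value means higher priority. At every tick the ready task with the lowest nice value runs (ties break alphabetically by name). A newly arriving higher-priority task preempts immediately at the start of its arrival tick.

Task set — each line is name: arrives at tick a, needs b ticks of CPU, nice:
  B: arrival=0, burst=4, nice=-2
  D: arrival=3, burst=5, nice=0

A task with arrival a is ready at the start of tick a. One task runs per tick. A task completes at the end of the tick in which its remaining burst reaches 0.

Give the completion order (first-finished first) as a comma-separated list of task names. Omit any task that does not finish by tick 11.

completion order = B, D

t=0: ready={B} → run B
t=1: ready={B} → run B
t=2: ready={B} → run B
t=3: ready={B,D} → run B
t=4: ready={D} → run D
t=5: ready={D} → run D
t=6: ready={D} → run D
t=7: ready={D} → run D
t=8: ready={D} → run D
t=9: (idle)
t=10: (idle)
t=11: (idle)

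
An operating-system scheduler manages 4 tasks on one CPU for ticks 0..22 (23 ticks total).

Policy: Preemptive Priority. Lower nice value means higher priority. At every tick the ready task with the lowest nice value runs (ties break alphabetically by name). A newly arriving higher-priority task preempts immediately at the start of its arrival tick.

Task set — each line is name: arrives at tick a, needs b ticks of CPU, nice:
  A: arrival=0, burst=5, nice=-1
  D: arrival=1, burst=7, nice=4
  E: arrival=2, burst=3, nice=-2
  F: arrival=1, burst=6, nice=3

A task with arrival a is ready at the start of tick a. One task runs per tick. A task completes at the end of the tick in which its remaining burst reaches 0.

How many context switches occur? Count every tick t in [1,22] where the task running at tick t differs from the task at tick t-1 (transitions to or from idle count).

t=0: ready={A} → run A
t=1: ready={A,D,F} → run A
t=2: ready={A,D,E,F} → run E
t=3: ready={A,D,E,F} → run E
t=4: ready={A,D,E,F} → run E
t=5: ready={A,D,F} → run A
t=6: ready={A,D,F} → run A
t=7: ready={A,D,F} → run A
t=8: ready={D,F} → run F
t=9: ready={D,F} → run F
t=10: ready={D,F} → run F
t=11: ready={D,F} → run F
t=12: ready={D,F} → run F
t=13: ready={D,F} → run F
t=14: ready={D} → run D
t=15: ready={D} → run D
t=16: ready={D} → run D
t=17: ready={D} → run D
t=18: ready={D} → run D
t=19: ready={D} → run D
t=20: ready={D} → run D
t=21: (idle)
t=22: (idle)

context switches = 5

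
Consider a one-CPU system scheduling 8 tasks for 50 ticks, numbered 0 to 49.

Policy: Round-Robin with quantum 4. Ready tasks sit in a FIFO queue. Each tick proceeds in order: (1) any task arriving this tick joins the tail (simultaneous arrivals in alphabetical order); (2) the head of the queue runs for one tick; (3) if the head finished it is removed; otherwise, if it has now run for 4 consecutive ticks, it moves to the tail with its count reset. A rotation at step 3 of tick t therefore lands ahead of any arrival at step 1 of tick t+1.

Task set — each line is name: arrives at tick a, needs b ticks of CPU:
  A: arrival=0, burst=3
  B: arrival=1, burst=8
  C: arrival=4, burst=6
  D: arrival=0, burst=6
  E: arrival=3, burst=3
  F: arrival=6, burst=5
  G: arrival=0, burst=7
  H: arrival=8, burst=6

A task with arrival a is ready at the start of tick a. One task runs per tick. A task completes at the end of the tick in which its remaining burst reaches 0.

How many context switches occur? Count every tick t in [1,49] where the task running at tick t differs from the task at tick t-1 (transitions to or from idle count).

context switches = 14

t=0: queue=[A,D,G] q_used=0 → run A
t=1: queue=[A,D,G,B] q_used=1 → run A
t=2: queue=[A,D,G,B] q_used=2 → run A
t=3: queue=[D,G,B,E] q_used=0 → run D
t=4: queue=[D,G,B,E,C] q_used=1 → run D
t=5: queue=[D,G,B,E,C] q_used=2 → run D
t=6: queue=[D,G,B,E,C,F] q_used=3 → run D
t=7: queue=[G,B,E,C,F,D] q_used=0 → run G
t=8: queue=[G,B,E,C,F,D,H] q_used=1 → run G
t=9: queue=[G,B,E,C,F,D,H] q_used=2 → run G
t=10: queue=[G,B,E,C,F,D,H] q_used=3 → run G
t=11: queue=[B,E,C,F,D,H,G] q_used=0 → run B
t=12: queue=[B,E,C,F,D,H,G] q_used=1 → run B
t=13: queue=[B,E,C,F,D,H,G] q_used=2 → run B
t=14: queue=[B,E,C,F,D,H,G] q_used=3 → run B
t=15: queue=[E,C,F,D,H,G,B] q_used=0 → run E
t=16: queue=[E,C,F,D,H,G,B] q_used=1 → run E
t=17: queue=[E,C,F,D,H,G,B] q_used=2 → run E
t=18: queue=[C,F,D,H,G,B] q_used=0 → run C
t=19: queue=[C,F,D,H,G,B] q_used=1 → run C
t=20: queue=[C,F,D,H,G,B] q_used=2 → run C
t=21: queue=[C,F,D,H,G,B] q_used=3 → run C
t=22: queue=[F,D,H,G,B,C] q_used=0 → run F
t=23: queue=[F,D,H,G,B,C] q_used=1 → run F
t=24: queue=[F,D,H,G,B,C] q_used=2 → run F
t=25: queue=[F,D,H,G,B,C] q_used=3 → run F
t=26: queue=[D,H,G,B,C,F] q_used=0 → run D
t=27: queue=[D,H,G,B,C,F] q_used=1 → run D
t=28: queue=[H,G,B,C,F] q_used=0 → run H
t=29: queue=[H,G,B,C,F] q_used=1 → run H
t=30: queue=[H,G,B,C,F] q_used=2 → run H
t=31: queue=[H,G,B,C,F] q_used=3 → run H
t=32: queue=[G,B,C,F,H] q_used=0 → run G
t=33: queue=[G,B,C,F,H] q_used=1 → run G
t=34: queue=[G,B,C,F,H] q_used=2 → run G
t=35: queue=[B,C,F,H] q_used=0 → run B
t=36: queue=[B,C,F,H] q_used=1 → run B
t=37: queue=[B,C,F,H] q_used=2 → run B
t=38: queue=[B,C,F,H] q_used=3 → run B
t=39: queue=[C,F,H] q_used=0 → run C
t=40: queue=[C,F,H] q_used=1 → run C
t=41: queue=[F,H] q_used=0 → run F
t=42: queue=[H] q_used=0 → run H
t=43: queue=[H] q_used=1 → run H
t=44: (idle)
t=45: (idle)
t=46: (idle)
t=47: (idle)
t=48: (idle)
t=49: (idle)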